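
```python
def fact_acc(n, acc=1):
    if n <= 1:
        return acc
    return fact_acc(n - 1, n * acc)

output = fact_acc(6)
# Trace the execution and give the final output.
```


fact_acc(6, 1)
= fact_acc(5, 6 * 1) = fact_acc(5, 6)
= fact_acc(4, 5 * 6) = fact_acc(4, 30)
= fact_acc(3, 4 * 30) = fact_acc(3, 120)
= fact_acc(2, 3 * 120) = fact_acc(2, 360)
= fact_acc(1, 2 * 360) = fact_acc(1, 720)
n <= 1, return acc = 720


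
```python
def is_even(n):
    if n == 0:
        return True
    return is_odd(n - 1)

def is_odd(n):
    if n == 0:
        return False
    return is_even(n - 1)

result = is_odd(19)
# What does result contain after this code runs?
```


is_odd(19)
= is_even(18)
= is_odd(17)
= is_even(16)
= is_odd(15)
= is_even(14)
= is_odd(13)
= is_even(12)
= is_odd(11)
= is_even(10)
= is_odd(9)
= is_even(8)
= is_odd(7)
= is_even(6)
= is_odd(5)
= is_even(4)
= is_odd(3)
= is_even(2)
= is_odd(1)
= is_even(0)
n == 0: return True
= True


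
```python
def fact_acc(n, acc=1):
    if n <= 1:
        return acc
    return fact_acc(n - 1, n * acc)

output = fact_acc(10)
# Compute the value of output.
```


fact_acc(10, 1)
= fact_acc(9, 10 * 1) = fact_acc(9, 10)
= fact_acc(8, 9 * 10) = fact_acc(8, 90)
= fact_acc(7, 8 * 90) = fact_acc(7, 720)
= fact_acc(6, 7 * 720) = fact_acc(6, 5040)
= fact_acc(5, 6 * 5040) = fact_acc(5, 30240)
= fact_acc(4, 5 * 30240) = fact_acc(4, 151200)
= fact_acc(3, 4 * 151200) = fact_acc(3, 604800)
= fact_acc(2, 3 * 604800) = fact_acc(2, 1814400)
= fact_acc(1, 2 * 1814400) = fact_acc(1, 3628800)
n <= 1, return acc = 3628800


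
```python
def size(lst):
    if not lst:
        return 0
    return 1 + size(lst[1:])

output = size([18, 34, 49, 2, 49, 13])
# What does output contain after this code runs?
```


size([18, 34, 49, 2, 49, 13])
= 1 + size([34, 49, 2, 49, 13])
= 1 + 1 + size([49, 2, 49, 13])
= 1 + 1 + 1 + size([2, 49, 13])
= 1 + 1 + 1 + 1 + size([49, 13])
= 1 + 1 + 1 + 1 + 1 + size([13])
= 1 + 1 + 1 + 1 + 1 + 1 + size([])
= 1 + 1 + 1 + 1 + 1 + 1 + 0
= 6


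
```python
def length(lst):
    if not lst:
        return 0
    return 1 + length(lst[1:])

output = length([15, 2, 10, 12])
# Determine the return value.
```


length([15, 2, 10, 12])
= 1 + length([2, 10, 12])
= 1 + 1 + length([10, 12])
= 1 + 1 + 1 + length([12])
= 1 + 1 + 1 + 1 + length([])
= 1 + 1 + 1 + 1 + 0
= 4


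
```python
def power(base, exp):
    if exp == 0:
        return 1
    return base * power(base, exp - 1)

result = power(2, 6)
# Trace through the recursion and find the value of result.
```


power(2, 6)
= 2 * power(2, 5)
= 2 * 2 * power(2, 4)
= 2 * 2 * 2 * power(2, 3)
= 2 * 2 * 2 * 2 * power(2, 2)
= 2 * 2 * 2 * 2 * 2 * power(2, 1)
= 2 * 2 * 2 * 2 * 2 * 2 * power(2, 0)
= 2 * 2 * 2 * 2 * 2 * 2 * 1
= 64


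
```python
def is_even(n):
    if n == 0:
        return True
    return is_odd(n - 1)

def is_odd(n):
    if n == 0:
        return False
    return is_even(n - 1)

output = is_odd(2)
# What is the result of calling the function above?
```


is_odd(2)
= is_even(1)
= is_odd(0)
n == 0: return False
= False


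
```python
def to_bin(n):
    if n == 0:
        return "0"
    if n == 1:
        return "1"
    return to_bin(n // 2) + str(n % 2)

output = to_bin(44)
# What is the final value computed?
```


to_bin(44)
= to_bin(22) + "0"
= to_bin(11) + "0" + "0"
= to_bin(5) + "1" + "0" + "0"
= to_bin(2) + "1" + "1" + "0" + "0"
= to_bin(1) + "0" + "1" + "1" + "0" + "0"
= "1" + "0" + "1" + "1" + "0" + "0"
= "101100"


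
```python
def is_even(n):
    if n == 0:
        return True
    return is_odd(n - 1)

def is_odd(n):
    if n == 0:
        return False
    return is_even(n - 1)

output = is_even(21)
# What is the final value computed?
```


is_even(21)
= is_odd(20)
= is_even(19)
= is_odd(18)
= is_even(17)
= is_odd(16)
= is_even(15)
= is_odd(14)
= is_even(13)
= is_odd(12)
= is_even(11)
= is_odd(10)
= is_even(9)
= is_odd(8)
= is_even(7)
= is_odd(6)
= is_even(5)
= is_odd(4)
= is_even(3)
= is_odd(2)
= is_even(1)
= is_odd(0)
n == 0: return False
= False


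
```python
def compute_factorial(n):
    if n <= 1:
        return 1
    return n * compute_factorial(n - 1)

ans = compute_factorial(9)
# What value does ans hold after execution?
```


compute_factorial(9)
= 9 * compute_factorial(8)
= 9 * 8 * compute_factorial(7)
= 9 * 8 * 7 * compute_factorial(6)
= 9 * 8 * 7 * 6 * compute_factorial(5)
= 9 * 8 * 7 * 6 * 5 * compute_factorial(4)
= 9 * 8 * 7 * 6 * 5 * 4 * compute_factorial(3)
= 9 * 8 * 7 * 6 * 5 * 4 * 3 * compute_factorial(2)
= 9 * 8 * 7 * 6 * 5 * 4 * 3 * 2 * compute_factorial(1)
= 9 * 8 * 7 * 6 * 5 * 4 * 3 * 2 * 1
= 362880


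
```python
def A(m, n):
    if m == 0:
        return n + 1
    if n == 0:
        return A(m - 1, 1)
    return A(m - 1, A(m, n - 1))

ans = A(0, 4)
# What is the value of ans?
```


A(0, 4)
m == 0: return 4 + 1 = 5
= 5


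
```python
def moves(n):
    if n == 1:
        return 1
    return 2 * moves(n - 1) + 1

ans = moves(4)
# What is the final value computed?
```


moves(4)
= 2 * moves(3) + 1
= 2 * (2 * moves(2) + 1) + 1
= 2 * (2 * (2 * moves(1) + 1) + 1) + 1
Now compute bottom-up:
moves(1) = 1
moves(2) = 2 * 1 + 1 = 3
moves(3) = 2 * 3 + 1 = 7
moves(4) = 2 * 7 + 1 = 15
= 15


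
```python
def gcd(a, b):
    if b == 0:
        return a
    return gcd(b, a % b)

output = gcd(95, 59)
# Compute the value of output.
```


gcd(95, 59)
= gcd(59, 95 % 59) = gcd(59, 36)
= gcd(36, 59 % 36) = gcd(36, 23)
= gcd(23, 36 % 23) = gcd(23, 13)
= gcd(13, 23 % 13) = gcd(13, 10)
= gcd(10, 13 % 10) = gcd(10, 3)
= gcd(3, 10 % 3) = gcd(3, 1)
= gcd(1, 3 % 1) = gcd(1, 0)
b == 0, return a = 1


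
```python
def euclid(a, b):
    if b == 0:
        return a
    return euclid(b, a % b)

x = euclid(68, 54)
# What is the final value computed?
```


euclid(68, 54)
= euclid(54, 68 % 54) = euclid(54, 14)
= euclid(14, 54 % 14) = euclid(14, 12)
= euclid(12, 14 % 12) = euclid(12, 2)
= euclid(2, 12 % 2) = euclid(2, 0)
b == 0, return a = 2


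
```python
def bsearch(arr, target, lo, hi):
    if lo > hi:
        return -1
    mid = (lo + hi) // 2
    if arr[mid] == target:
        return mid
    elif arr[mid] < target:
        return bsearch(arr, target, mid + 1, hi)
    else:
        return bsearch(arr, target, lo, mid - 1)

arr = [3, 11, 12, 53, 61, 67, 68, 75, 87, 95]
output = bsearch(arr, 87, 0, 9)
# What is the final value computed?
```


bsearch(arr, 87, 0, 9)
lo=0, hi=9, mid=4, arr[mid]=61
61 < 87, search right half
lo=5, hi=9, mid=7, arr[mid]=75
75 < 87, search right half
lo=8, hi=9, mid=8, arr[mid]=87
arr[8] == 87, found at index 8
= 8


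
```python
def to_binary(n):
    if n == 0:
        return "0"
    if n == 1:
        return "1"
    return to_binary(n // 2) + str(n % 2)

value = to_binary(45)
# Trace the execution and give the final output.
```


to_binary(45)
= to_binary(22) + "1"
= to_binary(11) + "0" + "1"
= to_binary(5) + "1" + "0" + "1"
= to_binary(2) + "1" + "1" + "0" + "1"
= to_binary(1) + "0" + "1" + "1" + "0" + "1"
= "1" + "0" + "1" + "1" + "0" + "1"
= "101101"


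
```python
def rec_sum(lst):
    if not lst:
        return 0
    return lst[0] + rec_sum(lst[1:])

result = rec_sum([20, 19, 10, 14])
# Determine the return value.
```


rec_sum([20, 19, 10, 14])
= 20 + rec_sum([19, 10, 14])
= 20 + 19 + rec_sum([10, 14])
= 20 + 19 + 10 + rec_sum([14])
= 20 + 19 + 10 + 14 + rec_sum([])
= 20 + 19 + 10 + 14 + 0
= 63


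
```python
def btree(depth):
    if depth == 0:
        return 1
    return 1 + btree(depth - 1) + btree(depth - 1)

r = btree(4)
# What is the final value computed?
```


btree(4)
= 1 + btree(3) + btree(3)
= 1 + 2 * btree(3)
btree(k) = 2^(k+1) - 1
btree(0) = 1
btree(1) = 3
btree(2) = 7
btree(3) = 15
btree(4) = 31
btree(4) = 2^5 - 1 = 31


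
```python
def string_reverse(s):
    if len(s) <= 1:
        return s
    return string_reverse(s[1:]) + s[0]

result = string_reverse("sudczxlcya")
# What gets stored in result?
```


string_reverse("sudczxlcya")
= string_reverse("udczxlcya") + "s"
= string_reverse("dczxlcya") + "u" + "s"
= string_reverse("czxlcya") + "d" + "u" + "s"
= string_reverse("zxlcya") + "c" + "d" + "u" + "s"
= string_reverse("xlcya") + "z" + "c" + "d" + "u" + "s"
= string_reverse("lcya") + "x" + "z" + "c" + "d" + "u" + "s"
= string_reverse("cya") + "l" + "x" + "z" + "c" + "d" + "u" + "s"
= string_reverse("ya") + "c" + "l" + "x" + "z" + "c" + "d" + "u" + "s"
= string_reverse("a") + "y" + "c" + "l" + "x" + "z" + "c" + "d" + "u" + "s"
= "a" + "y" + "c" + "l" + "x" + "z" + "c" + "d" + "u" + "s"
= "ayclxzcdus"


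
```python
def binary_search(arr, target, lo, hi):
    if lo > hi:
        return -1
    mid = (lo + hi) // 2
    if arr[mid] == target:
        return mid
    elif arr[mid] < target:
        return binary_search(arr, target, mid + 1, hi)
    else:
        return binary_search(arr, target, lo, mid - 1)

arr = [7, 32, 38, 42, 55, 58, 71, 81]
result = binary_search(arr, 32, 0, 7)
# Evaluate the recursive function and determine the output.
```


binary_search(arr, 32, 0, 7)
lo=0, hi=7, mid=3, arr[mid]=42
42 > 32, search left half
lo=0, hi=2, mid=1, arr[mid]=32
arr[1] == 32, found at index 1
= 1


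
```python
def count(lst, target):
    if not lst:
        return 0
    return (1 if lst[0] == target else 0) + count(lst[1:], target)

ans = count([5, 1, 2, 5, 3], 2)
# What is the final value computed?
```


count([5, 1, 2, 5, 3], 2)
lst[0]=5 != 2: 0 + count([1, 2, 5, 3], 2)
lst[0]=1 != 2: 0 + count([2, 5, 3], 2)
lst[0]=2 == 2: 1 + count([5, 3], 2)
lst[0]=5 != 2: 0 + count([3], 2)
lst[0]=3 != 2: 0 + count([], 2)
= 1


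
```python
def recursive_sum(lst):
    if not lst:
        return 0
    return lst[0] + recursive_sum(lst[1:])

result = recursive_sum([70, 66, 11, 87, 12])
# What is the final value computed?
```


recursive_sum([70, 66, 11, 87, 12])
= 70 + recursive_sum([66, 11, 87, 12])
= 70 + 66 + recursive_sum([11, 87, 12])
= 70 + 66 + 11 + recursive_sum([87, 12])
= 70 + 66 + 11 + 87 + recursive_sum([12])
= 70 + 66 + 11 + 87 + 12 + recursive_sum([])
= 70 + 66 + 11 + 87 + 12 + 0
= 246


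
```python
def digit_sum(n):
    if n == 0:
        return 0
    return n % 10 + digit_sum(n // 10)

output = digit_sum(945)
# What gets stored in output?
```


digit_sum(945)
= 5 + digit_sum(94)
= 5 + 4 + digit_sum(9)
= 5 + 4 + 9 + digit_sum(0)
= 5 + 4 + 9 + 0
= 18


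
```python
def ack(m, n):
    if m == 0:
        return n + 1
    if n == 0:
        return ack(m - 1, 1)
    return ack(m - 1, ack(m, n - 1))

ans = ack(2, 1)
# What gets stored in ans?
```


ack(2, 1)
= ack(1, ack(2, 0))
First compute ack(2, 0) = 3
= ack(1, 3)
= 5


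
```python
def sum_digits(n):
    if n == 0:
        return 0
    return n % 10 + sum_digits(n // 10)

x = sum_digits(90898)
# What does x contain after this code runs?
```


sum_digits(90898)
= 8 + sum_digits(9089)
= 8 + 9 + sum_digits(908)
= 8 + 9 + 8 + sum_digits(90)
= 8 + 9 + 8 + 0 + sum_digits(9)
= 8 + 9 + 8 + 0 + 9 + sum_digits(0)
= 8 + 9 + 8 + 0 + 9 + 0
= 34


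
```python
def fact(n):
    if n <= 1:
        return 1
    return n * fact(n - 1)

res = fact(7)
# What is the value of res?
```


fact(7)
= 7 * fact(6)
= 7 * 6 * fact(5)
= 7 * 6 * 5 * fact(4)
= 7 * 6 * 5 * 4 * fact(3)
= 7 * 6 * 5 * 4 * 3 * fact(2)
= 7 * 6 * 5 * 4 * 3 * 2 * fact(1)
= 7 * 6 * 5 * 4 * 3 * 2 * 1
= 5040


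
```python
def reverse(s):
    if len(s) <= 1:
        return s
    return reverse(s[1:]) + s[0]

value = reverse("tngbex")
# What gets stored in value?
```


reverse("tngbex")
= reverse("ngbex") + "t"
= reverse("gbex") + "n" + "t"
= reverse("bex") + "g" + "n" + "t"
= reverse("ex") + "b" + "g" + "n" + "t"
= reverse("x") + "e" + "b" + "g" + "n" + "t"
= "x" + "e" + "b" + "g" + "n" + "t"
= "xebgnt"


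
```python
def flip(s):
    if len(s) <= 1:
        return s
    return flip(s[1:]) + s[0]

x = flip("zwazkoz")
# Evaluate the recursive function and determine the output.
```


flip("zwazkoz")
= flip("wazkoz") + "z"
= flip("azkoz") + "w" + "z"
= flip("zkoz") + "a" + "w" + "z"
= flip("koz") + "z" + "a" + "w" + "z"
= flip("oz") + "k" + "z" + "a" + "w" + "z"
= flip("z") + "o" + "k" + "z" + "a" + "w" + "z"
= "z" + "o" + "k" + "z" + "a" + "w" + "z"
= "zokzawz"


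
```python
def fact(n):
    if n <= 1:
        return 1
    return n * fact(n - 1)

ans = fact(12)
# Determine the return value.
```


fact(12)
= 12 * fact(11)
= 12 * 11 * fact(10)
= 12 * 11 * 10 * fact(9)
= 12 * 11 * 10 * 9 * fact(8)
= 12 * 11 * 10 * 9 * 8 * fact(7)
= 12 * 11 * 10 * 9 * 8 * 7 * fact(6)
= 12 * 11 * 10 * 9 * 8 * 7 * 6 * fact(5)
= 12 * 11 * 10 * 9 * 8 * 7 * 6 * 5 * fact(4)
= 12 * 11 * 10 * 9 * 8 * 7 * 6 * 5 * 4 * fact(3)
= 12 * 11 * 10 * 9 * 8 * 7 * 6 * 5 * 4 * 3 * fact(2)
= 12 * 11 * 10 * 9 * 8 * 7 * 6 * 5 * 4 * 3 * 2 * fact(1)
= 12 * 11 * 10 * 9 * 8 * 7 * 6 * 5 * 4 * 3 * 2 * 1
= 479001600


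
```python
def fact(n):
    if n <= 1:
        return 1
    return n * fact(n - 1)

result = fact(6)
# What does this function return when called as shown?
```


fact(6)
= 6 * fact(5)
= 6 * 5 * fact(4)
= 6 * 5 * 4 * fact(3)
= 6 * 5 * 4 * 3 * fact(2)
= 6 * 5 * 4 * 3 * 2 * fact(1)
= 6 * 5 * 4 * 3 * 2 * 1
= 720


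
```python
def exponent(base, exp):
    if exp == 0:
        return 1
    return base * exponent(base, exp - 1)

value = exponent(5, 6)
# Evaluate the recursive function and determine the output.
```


exponent(5, 6)
= 5 * exponent(5, 5)
= 5 * 5 * exponent(5, 4)
= 5 * 5 * 5 * exponent(5, 3)
= 5 * 5 * 5 * 5 * exponent(5, 2)
= 5 * 5 * 5 * 5 * 5 * exponent(5, 1)
= 5 * 5 * 5 * 5 * 5 * 5 * exponent(5, 0)
= 5 * 5 * 5 * 5 * 5 * 5 * 1
= 15625


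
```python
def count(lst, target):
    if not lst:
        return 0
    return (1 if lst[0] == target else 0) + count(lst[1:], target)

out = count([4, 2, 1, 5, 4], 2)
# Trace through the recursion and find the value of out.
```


count([4, 2, 1, 5, 4], 2)
lst[0]=4 != 2: 0 + count([2, 1, 5, 4], 2)
lst[0]=2 == 2: 1 + count([1, 5, 4], 2)
lst[0]=1 != 2: 0 + count([5, 4], 2)
lst[0]=5 != 2: 0 + count([4], 2)
lst[0]=4 != 2: 0 + count([], 2)
= 1


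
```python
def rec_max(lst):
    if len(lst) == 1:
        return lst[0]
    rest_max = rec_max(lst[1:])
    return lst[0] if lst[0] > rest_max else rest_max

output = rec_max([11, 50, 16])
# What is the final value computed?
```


rec_max([11, 50, 16])
= compare 11 with rec_max([50, 16])
= compare 50 with rec_max([16])
Base: rec_max([16]) = 16
compare 50 with 16: max = 50
compare 11 with 50: max = 50
= 50


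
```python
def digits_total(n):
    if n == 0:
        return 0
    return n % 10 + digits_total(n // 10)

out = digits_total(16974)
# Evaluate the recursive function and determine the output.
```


digits_total(16974)
= 4 + digits_total(1697)
= 4 + 7 + digits_total(169)
= 4 + 7 + 9 + digits_total(16)
= 4 + 7 + 9 + 6 + digits_total(1)
= 4 + 7 + 9 + 6 + 1 + digits_total(0)
= 4 + 7 + 9 + 6 + 1 + 0
= 27


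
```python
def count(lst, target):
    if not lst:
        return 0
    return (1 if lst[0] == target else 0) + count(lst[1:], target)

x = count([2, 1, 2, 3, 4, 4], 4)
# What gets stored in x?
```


count([2, 1, 2, 3, 4, 4], 4)
lst[0]=2 != 4: 0 + count([1, 2, 3, 4, 4], 4)
lst[0]=1 != 4: 0 + count([2, 3, 4, 4], 4)
lst[0]=2 != 4: 0 + count([3, 4, 4], 4)
lst[0]=3 != 4: 0 + count([4, 4], 4)
lst[0]=4 == 4: 1 + count([4], 4)
lst[0]=4 == 4: 1 + count([], 4)
= 2


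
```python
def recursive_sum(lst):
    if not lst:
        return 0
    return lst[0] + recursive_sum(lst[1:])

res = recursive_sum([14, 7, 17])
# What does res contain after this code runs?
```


recursive_sum([14, 7, 17])
= 14 + recursive_sum([7, 17])
= 14 + 7 + recursive_sum([17])
= 14 + 7 + 17 + recursive_sum([])
= 14 + 7 + 17 + 0
= 38


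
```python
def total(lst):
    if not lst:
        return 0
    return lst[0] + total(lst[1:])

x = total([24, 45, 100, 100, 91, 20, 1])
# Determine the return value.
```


total([24, 45, 100, 100, 91, 20, 1])
= 24 + total([45, 100, 100, 91, 20, 1])
= 24 + 45 + total([100, 100, 91, 20, 1])
= 24 + 45 + 100 + total([100, 91, 20, 1])
= 24 + 45 + 100 + 100 + total([91, 20, 1])
= 24 + 45 + 100 + 100 + 91 + total([20, 1])
= 24 + 45 + 100 + 100 + 91 + 20 + total([1])
= 24 + 45 + 100 + 100 + 91 + 20 + 1 + total([])
= 24 + 45 + 100 + 100 + 91 + 20 + 1 + 0
= 381


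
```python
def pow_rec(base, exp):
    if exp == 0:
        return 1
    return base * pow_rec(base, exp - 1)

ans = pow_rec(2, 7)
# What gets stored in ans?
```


pow_rec(2, 7)
= 2 * pow_rec(2, 6)
= 2 * 2 * pow_rec(2, 5)
= 2 * 2 * 2 * pow_rec(2, 4)
= 2 * 2 * 2 * 2 * pow_rec(2, 3)
= 2 * 2 * 2 * 2 * 2 * pow_rec(2, 2)
= 2 * 2 * 2 * 2 * 2 * 2 * pow_rec(2, 1)
= 2 * 2 * 2 * 2 * 2 * 2 * 2 * pow_rec(2, 0)
= 2 * 2 * 2 * 2 * 2 * 2 * 2 * 1
= 128


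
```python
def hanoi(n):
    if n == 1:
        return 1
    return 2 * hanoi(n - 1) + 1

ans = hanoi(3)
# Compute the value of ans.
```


hanoi(3)
= 2 * hanoi(2) + 1
= 2 * (2 * hanoi(1) + 1) + 1
Now compute bottom-up:
hanoi(1) = 1
hanoi(2) = 2 * 1 + 1 = 3
hanoi(3) = 2 * 3 + 1 = 7
= 7


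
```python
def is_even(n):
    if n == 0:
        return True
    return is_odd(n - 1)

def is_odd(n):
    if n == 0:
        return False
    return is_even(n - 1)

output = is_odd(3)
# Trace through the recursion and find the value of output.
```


is_odd(3)
= is_even(2)
= is_odd(1)
= is_even(0)
n == 0: return True
= True


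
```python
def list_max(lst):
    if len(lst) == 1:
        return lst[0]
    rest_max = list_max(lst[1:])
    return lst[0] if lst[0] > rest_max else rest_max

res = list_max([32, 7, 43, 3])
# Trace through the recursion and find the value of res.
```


list_max([32, 7, 43, 3])
= compare 32 with list_max([7, 43, 3])
= compare 7 with list_max([43, 3])
= compare 43 with list_max([3])
Base: list_max([3]) = 3
compare 43 with 3: max = 43
compare 7 with 43: max = 43
compare 32 with 43: max = 43
= 43


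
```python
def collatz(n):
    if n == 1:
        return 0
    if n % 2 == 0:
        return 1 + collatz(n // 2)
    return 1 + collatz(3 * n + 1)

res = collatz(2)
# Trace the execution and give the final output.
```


collatz(2)
2 is even -> collatz(1)
Reached 1 after 1 steps
= 1


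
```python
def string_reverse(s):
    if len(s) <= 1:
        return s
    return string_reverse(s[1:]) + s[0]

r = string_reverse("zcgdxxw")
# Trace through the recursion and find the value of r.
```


string_reverse("zcgdxxw")
= string_reverse("cgdxxw") + "z"
= string_reverse("gdxxw") + "c" + "z"
= string_reverse("dxxw") + "g" + "c" + "z"
= string_reverse("xxw") + "d" + "g" + "c" + "z"
= string_reverse("xw") + "x" + "d" + "g" + "c" + "z"
= string_reverse("w") + "x" + "x" + "d" + "g" + "c" + "z"
= "w" + "x" + "x" + "d" + "g" + "c" + "z"
= "wxxdgcz"


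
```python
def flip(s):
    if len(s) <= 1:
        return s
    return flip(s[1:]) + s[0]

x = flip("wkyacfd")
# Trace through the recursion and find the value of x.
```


flip("wkyacfd")
= flip("kyacfd") + "w"
= flip("yacfd") + "k" + "w"
= flip("acfd") + "y" + "k" + "w"
= flip("cfd") + "a" + "y" + "k" + "w"
= flip("fd") + "c" + "a" + "y" + "k" + "w"
= flip("d") + "f" + "c" + "a" + "y" + "k" + "w"
= "d" + "f" + "c" + "a" + "y" + "k" + "w"
= "dfcaykw"


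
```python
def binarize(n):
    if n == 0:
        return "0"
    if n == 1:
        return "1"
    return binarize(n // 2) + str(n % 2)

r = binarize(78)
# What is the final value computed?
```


binarize(78)
= binarize(39) + "0"
= binarize(19) + "1" + "0"
= binarize(9) + "1" + "1" + "0"
= binarize(4) + "1" + "1" + "1" + "0"
= binarize(2) + "0" + "1" + "1" + "1" + "0"
= binarize(1) + "0" + "0" + "1" + "1" + "1" + "0"
= "1" + "0" + "0" + "1" + "1" + "1" + "0"
= "1001110"


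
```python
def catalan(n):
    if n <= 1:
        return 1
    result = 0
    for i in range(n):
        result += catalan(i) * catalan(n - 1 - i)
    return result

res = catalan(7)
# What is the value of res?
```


catalan(7)
= sum of catalan(i) * catalan(7-1-i) for i in 0..6
First compute sub-values bottom-up:
  catalan(0) = 1, catalan(1) = 1
  catalan(2) = 1*1 + 1*1 = 2
  catalan(3) = 1*2 + 1*1 + 2*1 = 5
  catalan(4) = 1*5 + 1*2 + 2*1 + 5*1 = 14
  catalan(5) = 1*14 + 1*5 + 2*2 + 5*1 + 14*1 = 42
  catalan(6) = 1*42 + 1*14 + 2*5 + 5*2 + 14*1 + 42*1 = 132
Now catalan(7):
  catalan(0)*catalan(6) = 1*132 = 132
  catalan(1)*catalan(5) = 1*42 = 42
  catalan(2)*catalan(4) = 2*14 = 28
  catalan(3)*catalan(3) = 5*5 = 25
  catalan(4)*catalan(2) = 14*2 = 28
  catalan(5)*catalan(1) = 42*1 = 42
  catalan(6)*catalan(0) = 132*1 = 132
= 132 + 42 + 28 + 25 + 28 + 42 + 132
= 429


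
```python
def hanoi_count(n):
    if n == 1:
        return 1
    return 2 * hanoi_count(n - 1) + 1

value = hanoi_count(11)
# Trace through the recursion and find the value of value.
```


hanoi_count(11)
= 2 * hanoi_count(10) + 1
= 2 * (2 * hanoi_count(9) + 1) + 1
= 2 * (2 * (2 * hanoi_count(8) + 1) + 1) + 1
= 2 * (2 * (2 * (2 * hanoi_count(7) + 1) + 1) + 1) + 1
= 2 * (2 * (2 * (2 * (2 * hanoi_count(6) + 1) + 1) + 1) + 1) + 1
= 2 * (2 * (2 * (2 * (2 * (2 * hanoi_count(5) + 1) + 1) + 1) + 1) + 1) + 1
= 2 * (2 * (2 * (2 * (2 * (2 * (2 * hanoi_count(4) + 1) + 1) + 1) + 1) + 1) + 1) + 1
= 2 * (2 * (2 * (2 * (2 * (2 * (2 * (2 * hanoi_count(3) + 1) + 1) + 1) + 1) + 1) + 1) + 1) + 1
= 2 * (2 * (2 * (2 * (2 * (2 * (2 * (2 * (2 * hanoi_count(2) + 1) + 1) + 1) + 1) + 1) + 1) + 1) + 1) + 1
= 2 * (2 * (2 * (2 * (2 * (2 * (2 * (2 * (2 * (2 * hanoi_count(1) + 1) + 1) + 1) + 1) + 1) + 1) + 1) + 1) + 1) + 1
Now compute bottom-up:
hanoi_count(1) = 1
hanoi_count(2) = 2 * 1 + 1 = 3
hanoi_count(3) = 2 * 3 + 1 = 7
hanoi_count(4) = 2 * 7 + 1 = 15
hanoi_count(5) = 2 * 15 + 1 = 31
hanoi_count(6) = 2 * 31 + 1 = 63
hanoi_count(7) = 2 * 63 + 1 = 127
hanoi_count(8) = 2 * 127 + 1 = 255
hanoi_count(9) = 2 * 255 + 1 = 511
hanoi_count(10) = 2 * 511 + 1 = 1023
hanoi_count(11) = 2 * 1023 + 1 = 2047
= 2047


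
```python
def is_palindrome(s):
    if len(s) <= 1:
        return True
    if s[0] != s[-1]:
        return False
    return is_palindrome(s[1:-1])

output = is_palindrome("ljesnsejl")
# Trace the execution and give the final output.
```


is_palindrome("ljesnsejl")
"ljesnsejl": s[0]='l' == s[-1]='l' -> is_palindrome("jesnsej")
"jesnsej": s[0]='j' == s[-1]='j' -> is_palindrome("esnse")
"esnse": s[0]='e' == s[-1]='e' -> is_palindrome("sns")
"sns": s[0]='s' == s[-1]='s' -> is_palindrome("n")
"n": len <= 1 -> True
= True


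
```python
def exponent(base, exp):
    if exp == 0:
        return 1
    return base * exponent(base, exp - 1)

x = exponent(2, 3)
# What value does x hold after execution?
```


exponent(2, 3)
= 2 * exponent(2, 2)
= 2 * 2 * exponent(2, 1)
= 2 * 2 * 2 * exponent(2, 0)
= 2 * 2 * 2 * 1
= 8


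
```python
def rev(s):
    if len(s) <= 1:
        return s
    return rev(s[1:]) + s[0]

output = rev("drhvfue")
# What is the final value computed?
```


rev("drhvfue")
= rev("rhvfue") + "d"
= rev("hvfue") + "r" + "d"
= rev("vfue") + "h" + "r" + "d"
= rev("fue") + "v" + "h" + "r" + "d"
= rev("ue") + "f" + "v" + "h" + "r" + "d"
= rev("e") + "u" + "f" + "v" + "h" + "r" + "d"
= "e" + "u" + "f" + "v" + "h" + "r" + "d"
= "eufvhrd"


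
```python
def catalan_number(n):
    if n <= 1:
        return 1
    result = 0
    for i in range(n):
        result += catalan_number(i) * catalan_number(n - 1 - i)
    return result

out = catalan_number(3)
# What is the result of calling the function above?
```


catalan_number(3)
= sum of catalan_number(i) * catalan_number(3-1-i) for i in 0..2
First compute sub-values bottom-up:
  catalan_number(0) = 1, catalan_number(1) = 1
  catalan_number(2) = 1*1 + 1*1 = 2
Now catalan_number(3):
  catalan_number(0)*catalan_number(2) = 1*2 = 2
  catalan_number(1)*catalan_number(1) = 1*1 = 1
  catalan_number(2)*catalan_number(0) = 2*1 = 2
= 2 + 1 + 2
= 5


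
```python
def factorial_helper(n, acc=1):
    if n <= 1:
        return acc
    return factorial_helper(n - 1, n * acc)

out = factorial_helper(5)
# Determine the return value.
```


factorial_helper(5, 1)
= factorial_helper(4, 5 * 1) = factorial_helper(4, 5)
= factorial_helper(3, 4 * 5) = factorial_helper(3, 20)
= factorial_helper(2, 3 * 20) = factorial_helper(2, 60)
= factorial_helper(1, 2 * 60) = factorial_helper(1, 120)
n <= 1, return acc = 120


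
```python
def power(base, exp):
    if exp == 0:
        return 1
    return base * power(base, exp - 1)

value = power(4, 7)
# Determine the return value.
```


power(4, 7)
= 4 * power(4, 6)
= 4 * 4 * power(4, 5)
= 4 * 4 * 4 * power(4, 4)
= 4 * 4 * 4 * 4 * power(4, 3)
= 4 * 4 * 4 * 4 * 4 * power(4, 2)
= 4 * 4 * 4 * 4 * 4 * 4 * power(4, 1)
= 4 * 4 * 4 * 4 * 4 * 4 * 4 * power(4, 0)
= 4 * 4 * 4 * 4 * 4 * 4 * 4 * 1
= 16384


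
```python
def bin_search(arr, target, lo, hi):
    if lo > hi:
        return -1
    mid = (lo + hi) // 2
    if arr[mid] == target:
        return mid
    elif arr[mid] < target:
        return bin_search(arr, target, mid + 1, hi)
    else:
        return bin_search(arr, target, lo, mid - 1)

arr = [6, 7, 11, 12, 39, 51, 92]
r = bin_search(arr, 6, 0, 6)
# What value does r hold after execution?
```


bin_search(arr, 6, 0, 6)
lo=0, hi=6, mid=3, arr[mid]=12
12 > 6, search left half
lo=0, hi=2, mid=1, arr[mid]=7
7 > 6, search left half
lo=0, hi=0, mid=0, arr[mid]=6
arr[0] == 6, found at index 0
= 0


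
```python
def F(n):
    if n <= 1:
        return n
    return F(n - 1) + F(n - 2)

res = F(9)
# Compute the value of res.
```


F(9)
= F(8) + F(7)
= (F(7) + F(6)) + F(7)
Computing bottom-up: F(0)=0, F(1)=1, F(2)=1, F(3)=2, F(4)=3, F(5)=5, F(6)=8, F(7)=13, F(8)=21, F(9)=34
= 34


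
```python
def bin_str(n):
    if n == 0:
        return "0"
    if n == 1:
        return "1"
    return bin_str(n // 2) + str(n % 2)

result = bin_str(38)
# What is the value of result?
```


bin_str(38)
= bin_str(19) + "0"
= bin_str(9) + "1" + "0"
= bin_str(4) + "1" + "1" + "0"
= bin_str(2) + "0" + "1" + "1" + "0"
= bin_str(1) + "0" + "0" + "1" + "1" + "0"
= "1" + "0" + "0" + "1" + "1" + "0"
= "100110"


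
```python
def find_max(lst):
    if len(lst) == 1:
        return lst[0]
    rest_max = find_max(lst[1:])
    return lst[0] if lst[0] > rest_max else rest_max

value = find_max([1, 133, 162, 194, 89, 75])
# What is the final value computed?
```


find_max([1, 133, 162, 194, 89, 75])
= compare 1 with find_max([133, 162, 194, 89, 75])
= compare 133 with find_max([162, 194, 89, 75])
= compare 162 with find_max([194, 89, 75])
= compare 194 with find_max([89, 75])
= compare 89 with find_max([75])
Base: find_max([75]) = 75
compare 89 with 75: max = 89
compare 194 with 89: max = 194
compare 162 with 194: max = 194
compare 133 with 194: max = 194
compare 1 with 194: max = 194
= 194


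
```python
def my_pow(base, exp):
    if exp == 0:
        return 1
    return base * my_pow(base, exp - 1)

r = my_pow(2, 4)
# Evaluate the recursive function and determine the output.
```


my_pow(2, 4)
= 2 * my_pow(2, 3)
= 2 * 2 * my_pow(2, 2)
= 2 * 2 * 2 * my_pow(2, 1)
= 2 * 2 * 2 * 2 * my_pow(2, 0)
= 2 * 2 * 2 * 2 * 1
= 16


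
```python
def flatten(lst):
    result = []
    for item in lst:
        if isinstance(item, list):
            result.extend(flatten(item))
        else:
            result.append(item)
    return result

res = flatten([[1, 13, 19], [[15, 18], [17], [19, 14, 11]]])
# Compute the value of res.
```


flatten([[1, 13, 19], [[15, 18], [17], [19, 14, 11]]])
Processing each element:
  [1, 13, 19] is a list -> flatten recursively -> [1, 13, 19]
  [[15, 18], [17], [19, 14, 11]] is a list -> flatten recursively -> [15, 18, 17, 19, 14, 11]
= [1, 13, 19, 15, 18, 17, 19, 14, 11]


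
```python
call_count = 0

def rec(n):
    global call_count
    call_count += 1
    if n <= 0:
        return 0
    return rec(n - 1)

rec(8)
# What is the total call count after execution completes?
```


rec(8) calls rec(7) calls ... calls rec(0)
Total calls: 8 + 1 (for base case) = 9


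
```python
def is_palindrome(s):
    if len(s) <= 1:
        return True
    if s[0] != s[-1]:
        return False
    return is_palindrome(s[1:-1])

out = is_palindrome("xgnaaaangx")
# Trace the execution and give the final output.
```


is_palindrome("xgnaaaangx")
"xgnaaaangx": s[0]='x' == s[-1]='x' -> is_palindrome("gnaaaang")
"gnaaaang": s[0]='g' == s[-1]='g' -> is_palindrome("naaaan")
"naaaan": s[0]='n' == s[-1]='n' -> is_palindrome("aaaa")
"aaaa": s[0]='a' == s[-1]='a' -> is_palindrome("aa")
"aa": s[0]='a' == s[-1]='a' -> is_palindrome("")
"": len <= 1 -> True
= True


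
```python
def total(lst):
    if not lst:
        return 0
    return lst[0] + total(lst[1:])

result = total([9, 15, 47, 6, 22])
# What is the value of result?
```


total([9, 15, 47, 6, 22])
= 9 + total([15, 47, 6, 22])
= 9 + 15 + total([47, 6, 22])
= 9 + 15 + 47 + total([6, 22])
= 9 + 15 + 47 + 6 + total([22])
= 9 + 15 + 47 + 6 + 22 + total([])
= 9 + 15 + 47 + 6 + 22 + 0
= 99


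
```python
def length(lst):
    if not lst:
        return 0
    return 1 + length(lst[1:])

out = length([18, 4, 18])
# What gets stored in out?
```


length([18, 4, 18])
= 1 + length([4, 18])
= 1 + 1 + length([18])
= 1 + 1 + 1 + length([])
= 1 + 1 + 1 + 0
= 3


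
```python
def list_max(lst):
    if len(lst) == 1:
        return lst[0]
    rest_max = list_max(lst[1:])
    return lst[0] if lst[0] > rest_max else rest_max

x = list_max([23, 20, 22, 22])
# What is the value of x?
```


list_max([23, 20, 22, 22])
= compare 23 with list_max([20, 22, 22])
= compare 20 with list_max([22, 22])
= compare 22 with list_max([22])
Base: list_max([22]) = 22
compare 22 with 22: max = 22
compare 20 with 22: max = 22
compare 23 with 22: max = 23
= 23


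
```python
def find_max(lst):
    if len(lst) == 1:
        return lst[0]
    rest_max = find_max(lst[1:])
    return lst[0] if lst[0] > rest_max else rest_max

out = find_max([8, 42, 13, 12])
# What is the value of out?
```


find_max([8, 42, 13, 12])
= compare 8 with find_max([42, 13, 12])
= compare 42 with find_max([13, 12])
= compare 13 with find_max([12])
Base: find_max([12]) = 12
compare 13 with 12: max = 13
compare 42 with 13: max = 42
compare 8 with 42: max = 42
= 42


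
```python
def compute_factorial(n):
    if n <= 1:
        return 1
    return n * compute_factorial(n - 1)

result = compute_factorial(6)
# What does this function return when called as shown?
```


compute_factorial(6)
= 6 * compute_factorial(5)
= 6 * 5 * compute_factorial(4)
= 6 * 5 * 4 * compute_factorial(3)
= 6 * 5 * 4 * 3 * compute_factorial(2)
= 6 * 5 * 4 * 3 * 2 * compute_factorial(1)
= 6 * 5 * 4 * 3 * 2 * 1
= 720


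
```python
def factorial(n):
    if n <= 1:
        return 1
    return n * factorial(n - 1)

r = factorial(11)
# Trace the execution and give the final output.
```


factorial(11)
= 11 * factorial(10)
= 11 * 10 * factorial(9)
= 11 * 10 * 9 * factorial(8)
= 11 * 10 * 9 * 8 * factorial(7)
= 11 * 10 * 9 * 8 * 7 * factorial(6)
= 11 * 10 * 9 * 8 * 7 * 6 * factorial(5)
= 11 * 10 * 9 * 8 * 7 * 6 * 5 * factorial(4)
= 11 * 10 * 9 * 8 * 7 * 6 * 5 * 4 * factorial(3)
= 11 * 10 * 9 * 8 * 7 * 6 * 5 * 4 * 3 * factorial(2)
= 11 * 10 * 9 * 8 * 7 * 6 * 5 * 4 * 3 * 2 * factorial(1)
= 11 * 10 * 9 * 8 * 7 * 6 * 5 * 4 * 3 * 2 * 1
= 39916800


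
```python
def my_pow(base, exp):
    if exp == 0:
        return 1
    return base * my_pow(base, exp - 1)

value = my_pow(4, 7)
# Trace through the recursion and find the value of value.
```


my_pow(4, 7)
= 4 * my_pow(4, 6)
= 4 * 4 * my_pow(4, 5)
= 4 * 4 * 4 * my_pow(4, 4)
= 4 * 4 * 4 * 4 * my_pow(4, 3)
= 4 * 4 * 4 * 4 * 4 * my_pow(4, 2)
= 4 * 4 * 4 * 4 * 4 * 4 * my_pow(4, 1)
= 4 * 4 * 4 * 4 * 4 * 4 * 4 * my_pow(4, 0)
= 4 * 4 * 4 * 4 * 4 * 4 * 4 * 1
= 16384


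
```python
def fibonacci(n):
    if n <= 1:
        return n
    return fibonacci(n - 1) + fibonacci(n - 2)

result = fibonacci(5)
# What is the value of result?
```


fibonacci(5)
= fibonacci(4) + fibonacci(3)
= (fibonacci(3) + fibonacci(2)) + fibonacci(3)
Computing bottom-up: fibonacci(0)=0, fibonacci(1)=1, fibonacci(2)=1, fibonacci(3)=2, fibonacci(4)=3, fibonacci(5)=5
= 5


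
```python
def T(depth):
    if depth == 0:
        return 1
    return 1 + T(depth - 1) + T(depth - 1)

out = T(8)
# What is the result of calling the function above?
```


T(8)
= 1 + T(7) + T(7)
= 1 + 2 * T(7)
T(k) = 2^(k+1) - 1
T(0) = 1
T(1) = 3
T(2) = 7
T(3) = 15
T(4) = 31
T(8) = 2^9 - 1 = 511


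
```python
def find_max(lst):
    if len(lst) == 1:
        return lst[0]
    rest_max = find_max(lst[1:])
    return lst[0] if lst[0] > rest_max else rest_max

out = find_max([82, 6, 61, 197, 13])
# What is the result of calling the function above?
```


find_max([82, 6, 61, 197, 13])
= compare 82 with find_max([6, 61, 197, 13])
= compare 6 with find_max([61, 197, 13])
= compare 61 with find_max([197, 13])
= compare 197 with find_max([13])
Base: find_max([13]) = 13
compare 197 with 13: max = 197
compare 61 with 197: max = 197
compare 6 with 197: max = 197
compare 82 with 197: max = 197
= 197


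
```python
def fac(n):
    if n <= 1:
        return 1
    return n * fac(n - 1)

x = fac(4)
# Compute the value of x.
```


fac(4)
= 4 * fac(3)
= 4 * 3 * fac(2)
= 4 * 3 * 2 * fac(1)
= 4 * 3 * 2 * 1
= 24


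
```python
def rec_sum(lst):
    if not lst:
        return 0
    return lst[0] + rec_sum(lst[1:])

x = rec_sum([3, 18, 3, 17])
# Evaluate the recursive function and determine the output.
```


rec_sum([3, 18, 3, 17])
= 3 + rec_sum([18, 3, 17])
= 3 + 18 + rec_sum([3, 17])
= 3 + 18 + 3 + rec_sum([17])
= 3 + 18 + 3 + 17 + rec_sum([])
= 3 + 18 + 3 + 17 + 0
= 41


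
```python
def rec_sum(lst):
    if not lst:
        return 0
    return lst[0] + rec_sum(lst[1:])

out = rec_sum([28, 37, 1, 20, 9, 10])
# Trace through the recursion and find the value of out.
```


rec_sum([28, 37, 1, 20, 9, 10])
= 28 + rec_sum([37, 1, 20, 9, 10])
= 28 + 37 + rec_sum([1, 20, 9, 10])
= 28 + 37 + 1 + rec_sum([20, 9, 10])
= 28 + 37 + 1 + 20 + rec_sum([9, 10])
= 28 + 37 + 1 + 20 + 9 + rec_sum([10])
= 28 + 37 + 1 + 20 + 9 + 10 + rec_sum([])
= 28 + 37 + 1 + 20 + 9 + 10 + 0
= 105


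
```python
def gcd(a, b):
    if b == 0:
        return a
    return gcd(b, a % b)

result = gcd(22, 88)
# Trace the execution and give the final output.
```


gcd(22, 88)
= gcd(88, 22 % 88) = gcd(88, 22)
= gcd(22, 88 % 22) = gcd(22, 0)
b == 0, return a = 22


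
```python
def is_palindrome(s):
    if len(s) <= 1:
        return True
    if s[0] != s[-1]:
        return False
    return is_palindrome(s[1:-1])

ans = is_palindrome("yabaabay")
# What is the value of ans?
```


is_palindrome("yabaabay")
"yabaabay": s[0]='y' == s[-1]='y' -> is_palindrome("abaaba")
"abaaba": s[0]='a' == s[-1]='a' -> is_palindrome("baab")
"baab": s[0]='b' == s[-1]='b' -> is_palindrome("aa")
"aa": s[0]='a' == s[-1]='a' -> is_palindrome("")
"": len <= 1 -> True
= True


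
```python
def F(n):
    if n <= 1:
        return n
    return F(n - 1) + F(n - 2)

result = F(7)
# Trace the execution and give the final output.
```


F(7)
= F(6) + F(5)
= (F(5) + F(4)) + F(5)
Computing bottom-up: F(0)=0, F(1)=1, F(2)=1, F(3)=2, F(4)=3, F(5)=5, F(6)=8, F(7)=13
= 13


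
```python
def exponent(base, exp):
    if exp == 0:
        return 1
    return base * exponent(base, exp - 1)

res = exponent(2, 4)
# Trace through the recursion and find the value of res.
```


exponent(2, 4)
= 2 * exponent(2, 3)
= 2 * 2 * exponent(2, 2)
= 2 * 2 * 2 * exponent(2, 1)
= 2 * 2 * 2 * 2 * exponent(2, 0)
= 2 * 2 * 2 * 2 * 1
= 16


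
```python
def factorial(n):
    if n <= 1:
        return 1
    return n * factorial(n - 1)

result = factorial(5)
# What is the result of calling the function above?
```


factorial(5)
= 5 * factorial(4)
= 5 * 4 * factorial(3)
= 5 * 4 * 3 * factorial(2)
= 5 * 4 * 3 * 2 * factorial(1)
= 5 * 4 * 3 * 2 * 1
= 120


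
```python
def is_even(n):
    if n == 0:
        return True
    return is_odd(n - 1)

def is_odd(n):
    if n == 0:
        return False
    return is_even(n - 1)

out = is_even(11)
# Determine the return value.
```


is_even(11)
= is_odd(10)
= is_even(9)
= is_odd(8)
= is_even(7)
= is_odd(6)
= is_even(5)
= is_odd(4)
= is_even(3)
= is_odd(2)
= is_even(1)
= is_odd(0)
n == 0: return False
= False


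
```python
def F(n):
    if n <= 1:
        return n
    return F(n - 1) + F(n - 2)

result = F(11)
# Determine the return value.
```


F(11)
= F(10) + F(9)
= (F(9) + F(8)) + F(9)
Computing bottom-up: F(0)=0, F(1)=1, F(2)=1, F(3)=2, F(4)=3, F(5)=5, F(6)=8, F(7)=13, F(8)=21, F(9)=34, F(10)=55, F(11)=89
= 89


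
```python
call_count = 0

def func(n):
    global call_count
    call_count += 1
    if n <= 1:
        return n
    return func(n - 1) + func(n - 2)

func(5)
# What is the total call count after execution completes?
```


func(5) calls func(4) and func(3); each non-base call branches into two more.
Let C(k) = total number of calls made by func(k), including the call to func(k) itself.
Base cases: C(0) = 1, C(1) = 1
Recurrence: C(k) = 1 + C(k-1) + C(k-2)
  C(2) = 1 + C(1) + C(0) = 1 + 1 + 1 = 3
  C(3) = 1 + C(2) + C(1) = 1 + 3 + 1 = 5
  C(4) = 1 + C(3) + C(2) = 1 + 5 + 3 = 9
  C(5) = 1 + C(4) + C(3) = 1 + 9 + 5 = 15
Total calls = C(5) = 15


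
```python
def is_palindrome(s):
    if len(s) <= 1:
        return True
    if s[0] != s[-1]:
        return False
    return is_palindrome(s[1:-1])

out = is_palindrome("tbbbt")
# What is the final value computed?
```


is_palindrome("tbbbt")
"tbbbt": s[0]='t' == s[-1]='t' -> is_palindrome("bbb")
"bbb": s[0]='b' == s[-1]='b' -> is_palindrome("b")
"b": len <= 1 -> True
= True


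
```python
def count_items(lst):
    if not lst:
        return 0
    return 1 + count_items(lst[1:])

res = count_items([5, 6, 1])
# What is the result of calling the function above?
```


count_items([5, 6, 1])
= 1 + count_items([6, 1])
= 1 + 1 + count_items([1])
= 1 + 1 + 1 + count_items([])
= 1 + 1 + 1 + 0
= 3


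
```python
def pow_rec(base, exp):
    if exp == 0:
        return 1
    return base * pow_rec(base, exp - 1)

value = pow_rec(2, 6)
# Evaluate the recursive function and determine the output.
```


pow_rec(2, 6)
= 2 * pow_rec(2, 5)
= 2 * 2 * pow_rec(2, 4)
= 2 * 2 * 2 * pow_rec(2, 3)
= 2 * 2 * 2 * 2 * pow_rec(2, 2)
= 2 * 2 * 2 * 2 * 2 * pow_rec(2, 1)
= 2 * 2 * 2 * 2 * 2 * 2 * pow_rec(2, 0)
= 2 * 2 * 2 * 2 * 2 * 2 * 1
= 64


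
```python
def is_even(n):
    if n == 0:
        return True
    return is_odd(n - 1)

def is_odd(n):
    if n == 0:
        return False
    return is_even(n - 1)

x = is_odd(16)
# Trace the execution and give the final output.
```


is_odd(16)
= is_even(15)
= is_odd(14)
= is_even(13)
= is_odd(12)
= is_even(11)
= is_odd(10)
= is_even(9)
= is_odd(8)
= is_even(7)
= is_odd(6)
= is_even(5)
= is_odd(4)
= is_even(3)
= is_odd(2)
= is_even(1)
= is_odd(0)
n == 0: return False
= False


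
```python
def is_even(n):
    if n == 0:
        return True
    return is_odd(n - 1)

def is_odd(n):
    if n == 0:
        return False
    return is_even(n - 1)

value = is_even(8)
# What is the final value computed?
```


is_even(8)
= is_odd(7)
= is_even(6)
= is_odd(5)
= is_even(4)
= is_odd(3)
= is_even(2)
= is_odd(1)
= is_even(0)
n == 0: return True
= True


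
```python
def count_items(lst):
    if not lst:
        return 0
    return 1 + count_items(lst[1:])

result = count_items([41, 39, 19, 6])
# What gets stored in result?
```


count_items([41, 39, 19, 6])
= 1 + count_items([39, 19, 6])
= 1 + 1 + count_items([19, 6])
= 1 + 1 + 1 + count_items([6])
= 1 + 1 + 1 + 1 + count_items([])
= 1 + 1 + 1 + 1 + 0
= 4


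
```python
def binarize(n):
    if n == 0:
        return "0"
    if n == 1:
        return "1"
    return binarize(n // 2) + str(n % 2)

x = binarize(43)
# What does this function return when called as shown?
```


binarize(43)
= binarize(21) + "1"
= binarize(10) + "1" + "1"
= binarize(5) + "0" + "1" + "1"
= binarize(2) + "1" + "0" + "1" + "1"
= binarize(1) + "0" + "1" + "0" + "1" + "1"
= "1" + "0" + "1" + "0" + "1" + "1"
= "101011"


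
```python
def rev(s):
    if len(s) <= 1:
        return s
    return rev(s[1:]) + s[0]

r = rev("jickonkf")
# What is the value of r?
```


rev("jickonkf")
= rev("ickonkf") + "j"
= rev("ckonkf") + "i" + "j"
= rev("konkf") + "c" + "i" + "j"
= rev("onkf") + "k" + "c" + "i" + "j"
= rev("nkf") + "o" + "k" + "c" + "i" + "j"
= rev("kf") + "n" + "o" + "k" + "c" + "i" + "j"
= rev("f") + "k" + "n" + "o" + "k" + "c" + "i" + "j"
= "f" + "k" + "n" + "o" + "k" + "c" + "i" + "j"
= "fknokcij"
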